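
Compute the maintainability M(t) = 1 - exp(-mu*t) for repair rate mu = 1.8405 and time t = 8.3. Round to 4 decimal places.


mu = 1.8405, t = 8.3
mu * t = 1.8405 * 8.3 = 15.2762
exp(-15.2762) = 0.0
M(t) = 1 - 0.0
M(t) = 1.0

1.0


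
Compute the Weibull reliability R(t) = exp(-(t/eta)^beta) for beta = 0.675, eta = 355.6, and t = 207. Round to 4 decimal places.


beta = 0.675, eta = 355.6, t = 207
t/eta = 207 / 355.6 = 0.5821
(t/eta)^beta = 0.5821^0.675 = 0.694
R(t) = exp(-0.694)
R(t) = 0.4996

0.4996


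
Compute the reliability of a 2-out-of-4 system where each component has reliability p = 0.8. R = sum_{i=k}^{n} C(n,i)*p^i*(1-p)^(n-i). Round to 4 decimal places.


k = 2, n = 4, p = 0.8
i=2: C(4,2)=6 * 0.8^2 * 0.2^2 = 0.1536
i=3: C(4,3)=4 * 0.8^3 * 0.2^1 = 0.4096
i=4: C(4,4)=1 * 0.8^4 * 0.2^0 = 0.4096
R = sum of terms = 0.9728

0.9728


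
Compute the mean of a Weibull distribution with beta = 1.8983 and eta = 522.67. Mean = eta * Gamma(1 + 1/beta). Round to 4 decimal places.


beta = 1.8983, eta = 522.67
1/beta = 0.5268
1 + 1/beta = 1.5268
Gamma(1.5268) = 0.8874
Mean = 522.67 * 0.8874
Mean = 463.8115

463.8115


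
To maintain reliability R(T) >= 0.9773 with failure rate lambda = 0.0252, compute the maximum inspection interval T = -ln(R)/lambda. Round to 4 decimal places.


R_target = 0.9773
lambda = 0.0252
-ln(0.9773) = 0.023
T = 0.023 / 0.0252
T = 0.9112

0.9112


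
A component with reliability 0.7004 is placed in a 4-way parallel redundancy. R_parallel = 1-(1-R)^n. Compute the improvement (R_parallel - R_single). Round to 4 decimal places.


R_single = 0.7004, n = 4
1 - R_single = 0.2996
(1 - R_single)^n = 0.2996^4 = 0.0081
R_parallel = 1 - 0.0081 = 0.9919
Improvement = 0.9919 - 0.7004
Improvement = 0.2915

0.2915


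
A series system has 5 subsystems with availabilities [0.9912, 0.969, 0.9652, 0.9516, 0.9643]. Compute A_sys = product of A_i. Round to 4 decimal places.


Subsystems: [0.9912, 0.969, 0.9652, 0.9516, 0.9643]
After subsystem 1 (A=0.9912): product = 0.9912
After subsystem 2 (A=0.969): product = 0.9605
After subsystem 3 (A=0.9652): product = 0.927
After subsystem 4 (A=0.9516): product = 0.8822
After subsystem 5 (A=0.9643): product = 0.8507
A_sys = 0.8507

0.8507


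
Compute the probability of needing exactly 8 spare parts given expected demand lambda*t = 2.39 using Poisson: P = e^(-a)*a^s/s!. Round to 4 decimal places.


a = 2.39, s = 8
e^(-a) = e^(-2.39) = 0.0916
a^s = 2.39^8 = 1064.592
s! = 40320
P = 0.0916 * 1064.592 / 40320
P = 0.0024

0.0024


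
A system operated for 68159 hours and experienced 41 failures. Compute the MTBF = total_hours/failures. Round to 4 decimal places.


total_hours = 68159
failures = 41
MTBF = 68159 / 41
MTBF = 1662.4146

1662.4146


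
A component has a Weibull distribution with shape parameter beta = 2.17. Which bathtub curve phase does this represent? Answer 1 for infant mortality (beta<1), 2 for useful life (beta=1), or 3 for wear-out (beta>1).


beta = 2.17
Compare beta to 1:
beta < 1 => infant mortality (phase 1)
beta = 1 => useful life (phase 2)
beta > 1 => wear-out (phase 3)
Since beta = 2.17, this is wear-out (increasing failure rate)
Phase = 3

3


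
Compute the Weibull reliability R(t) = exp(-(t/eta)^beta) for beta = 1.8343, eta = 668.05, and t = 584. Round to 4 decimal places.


beta = 1.8343, eta = 668.05, t = 584
t/eta = 584 / 668.05 = 0.8742
(t/eta)^beta = 0.8742^1.8343 = 0.7814
R(t) = exp(-0.7814)
R(t) = 0.4578

0.4578


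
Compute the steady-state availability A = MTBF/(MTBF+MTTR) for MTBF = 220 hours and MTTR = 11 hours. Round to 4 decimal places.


MTBF = 220
MTTR = 11
MTBF + MTTR = 231
A = 220 / 231
A = 0.9524

0.9524


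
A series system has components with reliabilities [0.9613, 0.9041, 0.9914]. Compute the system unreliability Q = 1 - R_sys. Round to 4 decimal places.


Components: [0.9613, 0.9041, 0.9914]
After component 1: product = 0.9613
After component 2: product = 0.8691
After component 3: product = 0.8616
R_sys = 0.8616
Q = 1 - 0.8616 = 0.1384

0.1384


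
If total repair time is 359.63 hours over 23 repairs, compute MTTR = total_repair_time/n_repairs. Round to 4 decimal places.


total_repair_time = 359.63
n_repairs = 23
MTTR = 359.63 / 23
MTTR = 15.6361

15.6361


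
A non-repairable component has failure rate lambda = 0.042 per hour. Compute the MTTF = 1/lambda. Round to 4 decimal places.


lambda = 0.042
MTTF = 1 / 0.042
MTTF = 23.8095

23.8095


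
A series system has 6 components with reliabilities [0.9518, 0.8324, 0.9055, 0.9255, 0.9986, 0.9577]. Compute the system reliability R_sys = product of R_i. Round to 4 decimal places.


Components: [0.9518, 0.8324, 0.9055, 0.9255, 0.9986, 0.9577]
After component 1 (R=0.9518): product = 0.9518
After component 2 (R=0.8324): product = 0.7923
After component 3 (R=0.9055): product = 0.7174
After component 4 (R=0.9255): product = 0.664
After component 5 (R=0.9986): product = 0.663
After component 6 (R=0.9577): product = 0.635
R_sys = 0.635

0.635


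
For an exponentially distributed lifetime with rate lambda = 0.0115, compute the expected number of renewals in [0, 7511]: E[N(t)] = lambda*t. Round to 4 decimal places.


lambda = 0.0115
t = 7511
E[N(t)] = lambda * t
E[N(t)] = 0.0115 * 7511
E[N(t)] = 86.3765

86.3765


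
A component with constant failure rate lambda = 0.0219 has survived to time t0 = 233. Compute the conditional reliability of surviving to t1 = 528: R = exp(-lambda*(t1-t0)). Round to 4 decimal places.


lambda = 0.0219
t0 = 233, t1 = 528
t1 - t0 = 295
lambda * (t1-t0) = 0.0219 * 295 = 6.4605
R = exp(-6.4605)
R = 0.0016

0.0016


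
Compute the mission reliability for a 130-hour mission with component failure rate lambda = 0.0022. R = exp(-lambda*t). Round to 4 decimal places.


lambda = 0.0022
mission_time = 130
lambda * t = 0.0022 * 130 = 0.286
R = exp(-0.286)
R = 0.7513

0.7513


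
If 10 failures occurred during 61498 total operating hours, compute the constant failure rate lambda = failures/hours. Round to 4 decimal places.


failures = 10
total_hours = 61498
lambda = 10 / 61498
lambda = 0.0002

0.0002


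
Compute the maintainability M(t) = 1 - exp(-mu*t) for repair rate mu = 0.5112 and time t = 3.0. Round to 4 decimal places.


mu = 0.5112, t = 3.0
mu * t = 0.5112 * 3.0 = 1.5336
exp(-1.5336) = 0.2158
M(t) = 1 - 0.2158
M(t) = 0.7842

0.7842


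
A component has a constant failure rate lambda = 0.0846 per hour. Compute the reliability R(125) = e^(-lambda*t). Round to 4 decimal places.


lambda = 0.0846
t = 125
lambda * t = 10.575
R(t) = e^(-10.575)
R(t) = 0.0

0.0


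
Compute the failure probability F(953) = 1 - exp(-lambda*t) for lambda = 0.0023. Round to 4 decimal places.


lambda = 0.0023, t = 953
lambda * t = 2.1919
exp(-2.1919) = 0.1117
F(t) = 1 - 0.1117
F(t) = 0.8883

0.8883


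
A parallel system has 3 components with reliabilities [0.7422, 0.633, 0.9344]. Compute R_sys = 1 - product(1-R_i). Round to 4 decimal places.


Components: [0.7422, 0.633, 0.9344]
(1 - 0.7422) = 0.2578, running product = 0.2578
(1 - 0.633) = 0.367, running product = 0.0946
(1 - 0.9344) = 0.0656, running product = 0.0062
Product of (1-R_i) = 0.0062
R_sys = 1 - 0.0062 = 0.9938

0.9938


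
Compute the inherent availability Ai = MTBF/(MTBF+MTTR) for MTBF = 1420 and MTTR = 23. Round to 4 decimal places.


MTBF = 1420
MTTR = 23
MTBF + MTTR = 1443
Ai = 1420 / 1443
Ai = 0.9841

0.9841


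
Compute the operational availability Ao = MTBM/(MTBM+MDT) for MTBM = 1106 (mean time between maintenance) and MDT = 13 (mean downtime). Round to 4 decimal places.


MTBM = 1106
MDT = 13
MTBM + MDT = 1119
Ao = 1106 / 1119
Ao = 0.9884

0.9884


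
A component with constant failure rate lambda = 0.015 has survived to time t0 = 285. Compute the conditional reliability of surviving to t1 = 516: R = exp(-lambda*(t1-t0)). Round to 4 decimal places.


lambda = 0.015
t0 = 285, t1 = 516
t1 - t0 = 231
lambda * (t1-t0) = 0.015 * 231 = 3.465
R = exp(-3.465)
R = 0.0313

0.0313


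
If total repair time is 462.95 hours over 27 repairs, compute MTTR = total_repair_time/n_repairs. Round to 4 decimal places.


total_repair_time = 462.95
n_repairs = 27
MTTR = 462.95 / 27
MTTR = 17.1463

17.1463


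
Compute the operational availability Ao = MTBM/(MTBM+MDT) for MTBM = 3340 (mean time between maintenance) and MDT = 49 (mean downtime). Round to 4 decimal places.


MTBM = 3340
MDT = 49
MTBM + MDT = 3389
Ao = 3340 / 3389
Ao = 0.9855

0.9855


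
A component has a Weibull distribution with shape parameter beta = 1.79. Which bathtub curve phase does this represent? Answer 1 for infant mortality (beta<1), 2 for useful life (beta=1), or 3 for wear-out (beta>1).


beta = 1.79
Compare beta to 1:
beta < 1 => infant mortality (phase 1)
beta = 1 => useful life (phase 2)
beta > 1 => wear-out (phase 3)
Since beta = 1.79, this is wear-out (increasing failure rate)
Phase = 3

3


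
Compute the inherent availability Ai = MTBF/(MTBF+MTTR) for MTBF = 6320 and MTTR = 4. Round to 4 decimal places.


MTBF = 6320
MTTR = 4
MTBF + MTTR = 6324
Ai = 6320 / 6324
Ai = 0.9994

0.9994


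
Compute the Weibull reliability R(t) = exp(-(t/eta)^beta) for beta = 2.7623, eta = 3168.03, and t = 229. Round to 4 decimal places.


beta = 2.7623, eta = 3168.03, t = 229
t/eta = 229 / 3168.03 = 0.0723
(t/eta)^beta = 0.0723^2.7623 = 0.0007
R(t) = exp(-0.0007)
R(t) = 0.9993

0.9993


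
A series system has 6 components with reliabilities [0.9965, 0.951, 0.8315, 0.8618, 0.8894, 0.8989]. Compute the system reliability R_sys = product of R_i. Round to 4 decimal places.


Components: [0.9965, 0.951, 0.8315, 0.8618, 0.8894, 0.8989]
After component 1 (R=0.9965): product = 0.9965
After component 2 (R=0.951): product = 0.9477
After component 3 (R=0.8315): product = 0.788
After component 4 (R=0.8618): product = 0.6791
After component 5 (R=0.8894): product = 0.604
After component 6 (R=0.8989): product = 0.5429
R_sys = 0.5429

0.5429


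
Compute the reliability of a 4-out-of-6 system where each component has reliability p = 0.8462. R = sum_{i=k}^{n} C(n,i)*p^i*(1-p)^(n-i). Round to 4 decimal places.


k = 4, n = 6, p = 0.8462
i=4: C(6,4)=15 * 0.8462^4 * 0.1538^2 = 0.1819
i=5: C(6,5)=6 * 0.8462^5 * 0.1538^1 = 0.4004
i=6: C(6,6)=1 * 0.8462^6 * 0.1538^0 = 0.3671
R = sum of terms = 0.9495

0.9495


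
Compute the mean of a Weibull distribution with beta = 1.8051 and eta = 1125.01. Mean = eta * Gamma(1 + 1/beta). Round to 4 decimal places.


beta = 1.8051, eta = 1125.01
1/beta = 0.554
1 + 1/beta = 1.554
Gamma(1.554) = 0.8892
Mean = 1125.01 * 0.8892
Mean = 1000.3207

1000.3207


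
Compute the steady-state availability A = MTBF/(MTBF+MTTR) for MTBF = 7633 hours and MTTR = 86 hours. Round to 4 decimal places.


MTBF = 7633
MTTR = 86
MTBF + MTTR = 7719
A = 7633 / 7719
A = 0.9889

0.9889


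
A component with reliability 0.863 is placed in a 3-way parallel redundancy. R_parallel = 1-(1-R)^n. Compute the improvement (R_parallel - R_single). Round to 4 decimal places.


R_single = 0.863, n = 3
1 - R_single = 0.137
(1 - R_single)^n = 0.137^3 = 0.0026
R_parallel = 1 - 0.0026 = 0.9974
Improvement = 0.9974 - 0.863
Improvement = 0.1344

0.1344


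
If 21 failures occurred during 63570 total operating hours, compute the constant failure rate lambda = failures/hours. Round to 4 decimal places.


failures = 21
total_hours = 63570
lambda = 21 / 63570
lambda = 0.0003

0.0003


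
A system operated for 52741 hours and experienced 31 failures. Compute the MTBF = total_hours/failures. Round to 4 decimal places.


total_hours = 52741
failures = 31
MTBF = 52741 / 31
MTBF = 1701.3226

1701.3226


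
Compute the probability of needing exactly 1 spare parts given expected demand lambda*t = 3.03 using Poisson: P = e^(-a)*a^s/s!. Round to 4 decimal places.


a = 3.03, s = 1
e^(-a) = e^(-3.03) = 0.0483
a^s = 3.03^1 = 3.03
s! = 1
P = 0.0483 * 3.03 / 1
P = 0.1464

0.1464


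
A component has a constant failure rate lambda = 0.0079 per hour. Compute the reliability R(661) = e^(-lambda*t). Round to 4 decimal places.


lambda = 0.0079
t = 661
lambda * t = 5.2219
R(t) = e^(-5.2219)
R(t) = 0.0054

0.0054


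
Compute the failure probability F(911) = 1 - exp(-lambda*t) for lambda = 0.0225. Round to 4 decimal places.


lambda = 0.0225, t = 911
lambda * t = 20.4975
exp(-20.4975) = 0.0
F(t) = 1 - 0.0
F(t) = 1.0

1.0


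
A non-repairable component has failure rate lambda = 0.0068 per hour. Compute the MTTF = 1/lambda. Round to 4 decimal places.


lambda = 0.0068
MTTF = 1 / 0.0068
MTTF = 147.0588

147.0588


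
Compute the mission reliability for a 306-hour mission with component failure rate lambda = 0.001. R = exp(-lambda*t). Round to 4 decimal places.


lambda = 0.001
mission_time = 306
lambda * t = 0.001 * 306 = 0.306
R = exp(-0.306)
R = 0.7364

0.7364


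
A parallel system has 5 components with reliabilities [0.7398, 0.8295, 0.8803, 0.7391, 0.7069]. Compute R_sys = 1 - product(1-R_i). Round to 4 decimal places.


Components: [0.7398, 0.8295, 0.8803, 0.7391, 0.7069]
(1 - 0.7398) = 0.2602, running product = 0.2602
(1 - 0.8295) = 0.1705, running product = 0.0444
(1 - 0.8803) = 0.1197, running product = 0.0053
(1 - 0.7391) = 0.2609, running product = 0.0014
(1 - 0.7069) = 0.2931, running product = 0.0004
Product of (1-R_i) = 0.0004
R_sys = 1 - 0.0004 = 0.9996

0.9996


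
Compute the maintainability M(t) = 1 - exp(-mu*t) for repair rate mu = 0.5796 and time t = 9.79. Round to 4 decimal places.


mu = 0.5796, t = 9.79
mu * t = 0.5796 * 9.79 = 5.6743
exp(-5.6743) = 0.0034
M(t) = 1 - 0.0034
M(t) = 0.9966

0.9966


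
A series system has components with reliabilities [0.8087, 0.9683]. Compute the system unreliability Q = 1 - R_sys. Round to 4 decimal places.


Components: [0.8087, 0.9683]
After component 1: product = 0.8087
After component 2: product = 0.7831
R_sys = 0.7831
Q = 1 - 0.7831 = 0.2169

0.2169


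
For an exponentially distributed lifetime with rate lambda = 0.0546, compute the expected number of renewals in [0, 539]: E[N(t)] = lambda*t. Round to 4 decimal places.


lambda = 0.0546
t = 539
E[N(t)] = lambda * t
E[N(t)] = 0.0546 * 539
E[N(t)] = 29.4294

29.4294


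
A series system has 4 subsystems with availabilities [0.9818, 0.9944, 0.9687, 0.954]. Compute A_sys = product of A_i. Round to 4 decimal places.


Subsystems: [0.9818, 0.9944, 0.9687, 0.954]
After subsystem 1 (A=0.9818): product = 0.9818
After subsystem 2 (A=0.9944): product = 0.9763
After subsystem 3 (A=0.9687): product = 0.9457
After subsystem 4 (A=0.954): product = 0.9022
A_sys = 0.9022

0.9022


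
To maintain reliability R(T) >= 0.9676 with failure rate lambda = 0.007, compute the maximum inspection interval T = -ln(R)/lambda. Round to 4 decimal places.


R_target = 0.9676
lambda = 0.007
-ln(0.9676) = 0.0329
T = 0.0329 / 0.007
T = 4.7052

4.7052


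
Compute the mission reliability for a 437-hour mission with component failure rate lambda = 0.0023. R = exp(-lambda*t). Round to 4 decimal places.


lambda = 0.0023
mission_time = 437
lambda * t = 0.0023 * 437 = 1.0051
R = exp(-1.0051)
R = 0.366

0.366


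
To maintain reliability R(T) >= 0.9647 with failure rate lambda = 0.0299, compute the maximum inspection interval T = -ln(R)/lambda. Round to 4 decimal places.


R_target = 0.9647
lambda = 0.0299
-ln(0.9647) = 0.0359
T = 0.0359 / 0.0299
T = 1.2019

1.2019


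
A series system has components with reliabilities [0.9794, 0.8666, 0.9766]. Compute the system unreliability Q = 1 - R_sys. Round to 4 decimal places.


Components: [0.9794, 0.8666, 0.9766]
After component 1: product = 0.9794
After component 2: product = 0.8487
After component 3: product = 0.8289
R_sys = 0.8289
Q = 1 - 0.8289 = 0.1711

0.1711


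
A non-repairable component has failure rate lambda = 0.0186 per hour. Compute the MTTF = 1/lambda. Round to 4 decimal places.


lambda = 0.0186
MTTF = 1 / 0.0186
MTTF = 53.7634

53.7634


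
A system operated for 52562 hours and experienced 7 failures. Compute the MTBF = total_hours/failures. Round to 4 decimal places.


total_hours = 52562
failures = 7
MTBF = 52562 / 7
MTBF = 7508.8571

7508.8571


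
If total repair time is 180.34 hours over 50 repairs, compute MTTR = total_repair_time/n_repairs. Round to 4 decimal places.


total_repair_time = 180.34
n_repairs = 50
MTTR = 180.34 / 50
MTTR = 3.6068

3.6068


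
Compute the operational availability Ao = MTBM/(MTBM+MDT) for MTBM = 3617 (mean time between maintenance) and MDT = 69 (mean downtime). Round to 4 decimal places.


MTBM = 3617
MDT = 69
MTBM + MDT = 3686
Ao = 3617 / 3686
Ao = 0.9813

0.9813


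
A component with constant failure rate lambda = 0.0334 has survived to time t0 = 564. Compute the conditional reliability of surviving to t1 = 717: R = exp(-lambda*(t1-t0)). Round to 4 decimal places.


lambda = 0.0334
t0 = 564, t1 = 717
t1 - t0 = 153
lambda * (t1-t0) = 0.0334 * 153 = 5.1102
R = exp(-5.1102)
R = 0.006

0.006


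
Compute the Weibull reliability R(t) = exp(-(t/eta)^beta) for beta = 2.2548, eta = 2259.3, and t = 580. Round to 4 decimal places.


beta = 2.2548, eta = 2259.3, t = 580
t/eta = 580 / 2259.3 = 0.2567
(t/eta)^beta = 0.2567^2.2548 = 0.0466
R(t) = exp(-0.0466)
R(t) = 0.9545

0.9545


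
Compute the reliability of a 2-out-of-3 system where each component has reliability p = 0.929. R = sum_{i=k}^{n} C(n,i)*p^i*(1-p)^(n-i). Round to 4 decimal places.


k = 2, n = 3, p = 0.929
i=2: C(3,2)=3 * 0.929^2 * 0.071^1 = 0.1838
i=3: C(3,3)=1 * 0.929^3 * 0.071^0 = 0.8018
R = sum of terms = 0.9856

0.9856


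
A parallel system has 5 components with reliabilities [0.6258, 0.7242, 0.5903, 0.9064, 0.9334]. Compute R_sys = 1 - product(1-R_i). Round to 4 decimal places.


Components: [0.6258, 0.7242, 0.5903, 0.9064, 0.9334]
(1 - 0.6258) = 0.3742, running product = 0.3742
(1 - 0.7242) = 0.2758, running product = 0.1032
(1 - 0.5903) = 0.4097, running product = 0.0423
(1 - 0.9064) = 0.0936, running product = 0.004
(1 - 0.9334) = 0.0666, running product = 0.0003
Product of (1-R_i) = 0.0003
R_sys = 1 - 0.0003 = 0.9997

0.9997


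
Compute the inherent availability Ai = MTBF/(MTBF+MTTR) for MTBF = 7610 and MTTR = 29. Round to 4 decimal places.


MTBF = 7610
MTTR = 29
MTBF + MTTR = 7639
Ai = 7610 / 7639
Ai = 0.9962

0.9962


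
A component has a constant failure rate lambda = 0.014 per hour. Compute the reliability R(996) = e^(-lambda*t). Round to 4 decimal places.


lambda = 0.014
t = 996
lambda * t = 13.944
R(t) = e^(-13.944)
R(t) = 0.0

0.0


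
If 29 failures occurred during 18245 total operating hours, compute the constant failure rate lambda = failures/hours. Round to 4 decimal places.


failures = 29
total_hours = 18245
lambda = 29 / 18245
lambda = 0.0016

0.0016


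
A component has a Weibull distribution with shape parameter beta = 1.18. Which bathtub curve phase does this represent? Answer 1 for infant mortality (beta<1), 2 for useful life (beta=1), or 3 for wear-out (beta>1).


beta = 1.18
Compare beta to 1:
beta < 1 => infant mortality (phase 1)
beta = 1 => useful life (phase 2)
beta > 1 => wear-out (phase 3)
Since beta = 1.18, this is wear-out (increasing failure rate)
Phase = 3

3


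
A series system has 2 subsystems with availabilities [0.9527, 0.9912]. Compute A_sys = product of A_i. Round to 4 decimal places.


Subsystems: [0.9527, 0.9912]
After subsystem 1 (A=0.9527): product = 0.9527
After subsystem 2 (A=0.9912): product = 0.9443
A_sys = 0.9443

0.9443


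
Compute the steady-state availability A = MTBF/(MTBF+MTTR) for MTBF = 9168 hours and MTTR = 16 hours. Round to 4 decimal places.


MTBF = 9168
MTTR = 16
MTBF + MTTR = 9184
A = 9168 / 9184
A = 0.9983

0.9983


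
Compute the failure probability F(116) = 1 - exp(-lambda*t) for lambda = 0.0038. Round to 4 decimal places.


lambda = 0.0038, t = 116
lambda * t = 0.4408
exp(-0.4408) = 0.6435
F(t) = 1 - 0.6435
F(t) = 0.3565

0.3565


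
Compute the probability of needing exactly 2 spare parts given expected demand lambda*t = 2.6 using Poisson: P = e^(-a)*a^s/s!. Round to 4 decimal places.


a = 2.6, s = 2
e^(-a) = e^(-2.6) = 0.0743
a^s = 2.6^2 = 6.76
s! = 2
P = 0.0743 * 6.76 / 2
P = 0.251

0.251


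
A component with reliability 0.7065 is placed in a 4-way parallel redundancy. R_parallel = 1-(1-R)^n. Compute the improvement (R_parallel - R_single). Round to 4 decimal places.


R_single = 0.7065, n = 4
1 - R_single = 0.2935
(1 - R_single)^n = 0.2935^4 = 0.0074
R_parallel = 1 - 0.0074 = 0.9926
Improvement = 0.9926 - 0.7065
Improvement = 0.2861

0.2861


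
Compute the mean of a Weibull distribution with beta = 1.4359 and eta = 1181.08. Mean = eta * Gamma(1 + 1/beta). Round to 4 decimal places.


beta = 1.4359, eta = 1181.08
1/beta = 0.6964
1 + 1/beta = 1.6964
Gamma(1.6964) = 0.908
Mean = 1181.08 * 0.908
Mean = 1072.3812

1072.3812


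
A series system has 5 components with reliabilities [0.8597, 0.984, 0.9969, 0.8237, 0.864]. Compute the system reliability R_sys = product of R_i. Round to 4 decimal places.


Components: [0.8597, 0.984, 0.9969, 0.8237, 0.864]
After component 1 (R=0.8597): product = 0.8597
After component 2 (R=0.984): product = 0.8459
After component 3 (R=0.9969): product = 0.8433
After component 4 (R=0.8237): product = 0.6946
After component 5 (R=0.864): product = 0.6002
R_sys = 0.6002

0.6002


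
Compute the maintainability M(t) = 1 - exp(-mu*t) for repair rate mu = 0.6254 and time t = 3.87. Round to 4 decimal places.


mu = 0.6254, t = 3.87
mu * t = 0.6254 * 3.87 = 2.4203
exp(-2.4203) = 0.0889
M(t) = 1 - 0.0889
M(t) = 0.9111

0.9111


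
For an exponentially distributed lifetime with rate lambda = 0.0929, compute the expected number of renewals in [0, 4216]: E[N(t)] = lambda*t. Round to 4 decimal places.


lambda = 0.0929
t = 4216
E[N(t)] = lambda * t
E[N(t)] = 0.0929 * 4216
E[N(t)] = 391.6664

391.6664


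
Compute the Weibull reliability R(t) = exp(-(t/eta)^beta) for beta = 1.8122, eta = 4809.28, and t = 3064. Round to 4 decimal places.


beta = 1.8122, eta = 4809.28, t = 3064
t/eta = 3064 / 4809.28 = 0.6371
(t/eta)^beta = 0.6371^1.8122 = 0.4418
R(t) = exp(-0.4418)
R(t) = 0.6429

0.6429


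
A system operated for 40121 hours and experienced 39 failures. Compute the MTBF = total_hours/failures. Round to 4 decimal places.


total_hours = 40121
failures = 39
MTBF = 40121 / 39
MTBF = 1028.7436

1028.7436


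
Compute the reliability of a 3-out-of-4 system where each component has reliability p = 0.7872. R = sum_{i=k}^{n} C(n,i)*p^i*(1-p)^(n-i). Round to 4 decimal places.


k = 3, n = 4, p = 0.7872
i=3: C(4,3)=4 * 0.7872^3 * 0.2128^1 = 0.4152
i=4: C(4,4)=1 * 0.7872^4 * 0.2128^0 = 0.384
R = sum of terms = 0.7992

0.7992


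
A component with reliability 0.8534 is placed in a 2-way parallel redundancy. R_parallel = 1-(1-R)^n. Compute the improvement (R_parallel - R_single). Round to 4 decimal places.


R_single = 0.8534, n = 2
1 - R_single = 0.1466
(1 - R_single)^n = 0.1466^2 = 0.0215
R_parallel = 1 - 0.0215 = 0.9785
Improvement = 0.9785 - 0.8534
Improvement = 0.1251

0.1251


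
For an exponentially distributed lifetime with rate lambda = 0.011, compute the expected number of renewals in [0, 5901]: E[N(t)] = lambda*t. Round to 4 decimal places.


lambda = 0.011
t = 5901
E[N(t)] = lambda * t
E[N(t)] = 0.011 * 5901
E[N(t)] = 64.911

64.911


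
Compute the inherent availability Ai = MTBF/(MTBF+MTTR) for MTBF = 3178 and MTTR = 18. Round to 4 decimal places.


MTBF = 3178
MTTR = 18
MTBF + MTTR = 3196
Ai = 3178 / 3196
Ai = 0.9944

0.9944


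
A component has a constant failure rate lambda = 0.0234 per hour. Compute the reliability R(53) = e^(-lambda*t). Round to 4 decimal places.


lambda = 0.0234
t = 53
lambda * t = 1.2402
R(t) = e^(-1.2402)
R(t) = 0.2893

0.2893


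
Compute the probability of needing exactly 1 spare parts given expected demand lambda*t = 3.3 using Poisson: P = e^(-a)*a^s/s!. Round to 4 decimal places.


a = 3.3, s = 1
e^(-a) = e^(-3.3) = 0.0369
a^s = 3.3^1 = 3.3
s! = 1
P = 0.0369 * 3.3 / 1
P = 0.1217

0.1217


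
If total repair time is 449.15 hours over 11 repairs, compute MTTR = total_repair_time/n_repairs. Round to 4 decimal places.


total_repair_time = 449.15
n_repairs = 11
MTTR = 449.15 / 11
MTTR = 40.8318

40.8318


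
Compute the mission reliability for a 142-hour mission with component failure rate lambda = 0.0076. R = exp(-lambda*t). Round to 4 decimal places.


lambda = 0.0076
mission_time = 142
lambda * t = 0.0076 * 142 = 1.0792
R = exp(-1.0792)
R = 0.3399

0.3399


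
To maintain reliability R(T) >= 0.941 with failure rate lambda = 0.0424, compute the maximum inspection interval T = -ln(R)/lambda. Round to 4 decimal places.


R_target = 0.941
lambda = 0.0424
-ln(0.941) = 0.0608
T = 0.0608 / 0.0424
T = 1.4342

1.4342


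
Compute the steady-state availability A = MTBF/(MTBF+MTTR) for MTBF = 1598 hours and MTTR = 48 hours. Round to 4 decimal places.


MTBF = 1598
MTTR = 48
MTBF + MTTR = 1646
A = 1598 / 1646
A = 0.9708

0.9708


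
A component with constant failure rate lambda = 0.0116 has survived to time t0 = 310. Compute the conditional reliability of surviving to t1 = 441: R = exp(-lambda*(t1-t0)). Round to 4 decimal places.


lambda = 0.0116
t0 = 310, t1 = 441
t1 - t0 = 131
lambda * (t1-t0) = 0.0116 * 131 = 1.5196
R = exp(-1.5196)
R = 0.2188

0.2188


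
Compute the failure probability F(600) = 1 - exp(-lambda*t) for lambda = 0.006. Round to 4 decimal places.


lambda = 0.006, t = 600
lambda * t = 3.6
exp(-3.6) = 0.0273
F(t) = 1 - 0.0273
F(t) = 0.9727

0.9727


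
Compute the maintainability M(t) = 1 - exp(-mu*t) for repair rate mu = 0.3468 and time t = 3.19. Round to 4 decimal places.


mu = 0.3468, t = 3.19
mu * t = 0.3468 * 3.19 = 1.1063
exp(-1.1063) = 0.3308
M(t) = 1 - 0.3308
M(t) = 0.6692

0.6692


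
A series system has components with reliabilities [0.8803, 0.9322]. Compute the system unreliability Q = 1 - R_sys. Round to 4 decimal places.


Components: [0.8803, 0.9322]
After component 1: product = 0.8803
After component 2: product = 0.8206
R_sys = 0.8206
Q = 1 - 0.8206 = 0.1794

0.1794


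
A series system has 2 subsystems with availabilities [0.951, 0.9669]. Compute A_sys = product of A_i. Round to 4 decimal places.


Subsystems: [0.951, 0.9669]
After subsystem 1 (A=0.951): product = 0.951
After subsystem 2 (A=0.9669): product = 0.9195
A_sys = 0.9195

0.9195


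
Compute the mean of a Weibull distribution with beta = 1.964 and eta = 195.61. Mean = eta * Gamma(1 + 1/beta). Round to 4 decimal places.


beta = 1.964, eta = 195.61
1/beta = 0.5092
1 + 1/beta = 1.5092
Gamma(1.5092) = 0.8866
Mean = 195.61 * 0.8866
Mean = 173.4196

173.4196


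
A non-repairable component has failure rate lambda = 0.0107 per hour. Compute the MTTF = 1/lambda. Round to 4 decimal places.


lambda = 0.0107
MTTF = 1 / 0.0107
MTTF = 93.4579

93.4579


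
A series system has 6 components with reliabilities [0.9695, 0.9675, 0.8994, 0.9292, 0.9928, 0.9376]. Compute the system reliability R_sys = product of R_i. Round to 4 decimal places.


Components: [0.9695, 0.9675, 0.8994, 0.9292, 0.9928, 0.9376]
After component 1 (R=0.9695): product = 0.9695
After component 2 (R=0.9675): product = 0.938
After component 3 (R=0.8994): product = 0.8436
After component 4 (R=0.9292): product = 0.7839
After component 5 (R=0.9928): product = 0.7783
After component 6 (R=0.9376): product = 0.7297
R_sys = 0.7297

0.7297


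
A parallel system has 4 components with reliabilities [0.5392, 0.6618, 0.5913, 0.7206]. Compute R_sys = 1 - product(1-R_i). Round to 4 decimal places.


Components: [0.5392, 0.6618, 0.5913, 0.7206]
(1 - 0.5392) = 0.4608, running product = 0.4608
(1 - 0.6618) = 0.3382, running product = 0.1558
(1 - 0.5913) = 0.4087, running product = 0.0637
(1 - 0.7206) = 0.2794, running product = 0.0178
Product of (1-R_i) = 0.0178
R_sys = 1 - 0.0178 = 0.9822

0.9822


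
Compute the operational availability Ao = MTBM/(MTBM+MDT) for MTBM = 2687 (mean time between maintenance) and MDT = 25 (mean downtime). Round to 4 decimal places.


MTBM = 2687
MDT = 25
MTBM + MDT = 2712
Ao = 2687 / 2712
Ao = 0.9908

0.9908


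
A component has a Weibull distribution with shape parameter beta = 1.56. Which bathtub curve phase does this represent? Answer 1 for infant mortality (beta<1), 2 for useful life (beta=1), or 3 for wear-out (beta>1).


beta = 1.56
Compare beta to 1:
beta < 1 => infant mortality (phase 1)
beta = 1 => useful life (phase 2)
beta > 1 => wear-out (phase 3)
Since beta = 1.56, this is wear-out (increasing failure rate)
Phase = 3

3


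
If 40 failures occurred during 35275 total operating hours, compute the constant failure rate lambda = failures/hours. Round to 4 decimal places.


failures = 40
total_hours = 35275
lambda = 40 / 35275
lambda = 0.0011

0.0011


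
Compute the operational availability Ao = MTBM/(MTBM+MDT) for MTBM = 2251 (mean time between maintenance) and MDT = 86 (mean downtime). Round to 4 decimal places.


MTBM = 2251
MDT = 86
MTBM + MDT = 2337
Ao = 2251 / 2337
Ao = 0.9632

0.9632


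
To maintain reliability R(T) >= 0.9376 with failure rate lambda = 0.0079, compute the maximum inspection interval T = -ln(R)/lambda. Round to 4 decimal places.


R_target = 0.9376
lambda = 0.0079
-ln(0.9376) = 0.0644
T = 0.0644 / 0.0079
T = 8.1559

8.1559


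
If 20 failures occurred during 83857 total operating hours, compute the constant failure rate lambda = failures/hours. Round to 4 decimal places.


failures = 20
total_hours = 83857
lambda = 20 / 83857
lambda = 0.0002

0.0002


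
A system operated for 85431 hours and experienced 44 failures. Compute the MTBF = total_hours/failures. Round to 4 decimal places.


total_hours = 85431
failures = 44
MTBF = 85431 / 44
MTBF = 1941.6136

1941.6136


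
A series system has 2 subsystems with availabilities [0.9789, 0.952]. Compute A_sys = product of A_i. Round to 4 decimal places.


Subsystems: [0.9789, 0.952]
After subsystem 1 (A=0.9789): product = 0.9789
After subsystem 2 (A=0.952): product = 0.9319
A_sys = 0.9319

0.9319


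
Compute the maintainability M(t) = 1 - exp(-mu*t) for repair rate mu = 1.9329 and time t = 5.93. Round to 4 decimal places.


mu = 1.9329, t = 5.93
mu * t = 1.9329 * 5.93 = 11.4621
exp(-11.4621) = 0.0
M(t) = 1 - 0.0
M(t) = 1.0

1.0


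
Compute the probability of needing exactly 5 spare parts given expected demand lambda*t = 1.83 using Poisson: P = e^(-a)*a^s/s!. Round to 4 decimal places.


a = 1.83, s = 5
e^(-a) = e^(-1.83) = 0.1604
a^s = 1.83^5 = 20.5237
s! = 120
P = 0.1604 * 20.5237 / 120
P = 0.0274

0.0274


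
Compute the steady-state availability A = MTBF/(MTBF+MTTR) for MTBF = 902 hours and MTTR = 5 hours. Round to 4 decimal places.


MTBF = 902
MTTR = 5
MTBF + MTTR = 907
A = 902 / 907
A = 0.9945

0.9945


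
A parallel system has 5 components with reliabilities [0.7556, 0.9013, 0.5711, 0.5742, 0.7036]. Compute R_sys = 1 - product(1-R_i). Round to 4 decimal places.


Components: [0.7556, 0.9013, 0.5711, 0.5742, 0.7036]
(1 - 0.7556) = 0.2444, running product = 0.2444
(1 - 0.9013) = 0.0987, running product = 0.0241
(1 - 0.5711) = 0.4289, running product = 0.0103
(1 - 0.5742) = 0.4258, running product = 0.0044
(1 - 0.7036) = 0.2964, running product = 0.0013
Product of (1-R_i) = 0.0013
R_sys = 1 - 0.0013 = 0.9987

0.9987


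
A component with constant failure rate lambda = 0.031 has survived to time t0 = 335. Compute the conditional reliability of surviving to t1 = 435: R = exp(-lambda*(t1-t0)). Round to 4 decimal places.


lambda = 0.031
t0 = 335, t1 = 435
t1 - t0 = 100
lambda * (t1-t0) = 0.031 * 100 = 3.1
R = exp(-3.1)
R = 0.045

0.045


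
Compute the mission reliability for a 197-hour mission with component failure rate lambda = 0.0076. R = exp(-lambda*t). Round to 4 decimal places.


lambda = 0.0076
mission_time = 197
lambda * t = 0.0076 * 197 = 1.4972
R = exp(-1.4972)
R = 0.2238

0.2238


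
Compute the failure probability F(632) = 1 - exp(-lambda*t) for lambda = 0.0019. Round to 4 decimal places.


lambda = 0.0019, t = 632
lambda * t = 1.2008
exp(-1.2008) = 0.301
F(t) = 1 - 0.301
F(t) = 0.699

0.699


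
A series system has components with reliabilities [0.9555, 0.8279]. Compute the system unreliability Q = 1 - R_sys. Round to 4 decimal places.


Components: [0.9555, 0.8279]
After component 1: product = 0.9555
After component 2: product = 0.7911
R_sys = 0.7911
Q = 1 - 0.7911 = 0.2089

0.2089


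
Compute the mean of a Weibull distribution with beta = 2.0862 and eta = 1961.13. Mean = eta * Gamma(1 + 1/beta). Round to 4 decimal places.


beta = 2.0862, eta = 1961.13
1/beta = 0.4793
1 + 1/beta = 1.4793
Gamma(1.4793) = 0.8857
Mean = 1961.13 * 0.8857
Mean = 1737.0451

1737.0451


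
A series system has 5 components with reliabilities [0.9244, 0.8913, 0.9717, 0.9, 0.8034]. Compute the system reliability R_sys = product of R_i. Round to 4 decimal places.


Components: [0.9244, 0.8913, 0.9717, 0.9, 0.8034]
After component 1 (R=0.9244): product = 0.9244
After component 2 (R=0.8913): product = 0.8239
After component 3 (R=0.9717): product = 0.8006
After component 4 (R=0.9): product = 0.7205
After component 5 (R=0.8034): product = 0.5789
R_sys = 0.5789

0.5789


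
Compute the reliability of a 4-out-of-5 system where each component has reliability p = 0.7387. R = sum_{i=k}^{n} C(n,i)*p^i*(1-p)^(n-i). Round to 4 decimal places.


k = 4, n = 5, p = 0.7387
i=4: C(5,4)=5 * 0.7387^4 * 0.2613^1 = 0.389
i=5: C(5,5)=1 * 0.7387^5 * 0.2613^0 = 0.22
R = sum of terms = 0.609

0.609


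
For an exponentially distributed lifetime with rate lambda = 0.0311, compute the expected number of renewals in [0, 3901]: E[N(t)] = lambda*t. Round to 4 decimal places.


lambda = 0.0311
t = 3901
E[N(t)] = lambda * t
E[N(t)] = 0.0311 * 3901
E[N(t)] = 121.3211

121.3211


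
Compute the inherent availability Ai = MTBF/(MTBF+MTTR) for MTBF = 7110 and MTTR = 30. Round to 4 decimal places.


MTBF = 7110
MTTR = 30
MTBF + MTTR = 7140
Ai = 7110 / 7140
Ai = 0.9958

0.9958


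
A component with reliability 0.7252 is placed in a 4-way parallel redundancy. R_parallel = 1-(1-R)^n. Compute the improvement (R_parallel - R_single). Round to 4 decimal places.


R_single = 0.7252, n = 4
1 - R_single = 0.2748
(1 - R_single)^n = 0.2748^4 = 0.0057
R_parallel = 1 - 0.0057 = 0.9943
Improvement = 0.9943 - 0.7252
Improvement = 0.2691

0.2691


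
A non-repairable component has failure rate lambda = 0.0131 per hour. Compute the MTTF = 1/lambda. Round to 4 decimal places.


lambda = 0.0131
MTTF = 1 / 0.0131
MTTF = 76.3359

76.3359


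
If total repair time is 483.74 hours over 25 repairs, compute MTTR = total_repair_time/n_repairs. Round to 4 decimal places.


total_repair_time = 483.74
n_repairs = 25
MTTR = 483.74 / 25
MTTR = 19.3496

19.3496


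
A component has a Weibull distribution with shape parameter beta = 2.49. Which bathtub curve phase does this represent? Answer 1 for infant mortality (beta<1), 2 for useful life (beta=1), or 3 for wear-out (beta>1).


beta = 2.49
Compare beta to 1:
beta < 1 => infant mortality (phase 1)
beta = 1 => useful life (phase 2)
beta > 1 => wear-out (phase 3)
Since beta = 2.49, this is wear-out (increasing failure rate)
Phase = 3

3


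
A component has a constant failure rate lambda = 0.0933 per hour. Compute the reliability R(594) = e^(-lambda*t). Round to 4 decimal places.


lambda = 0.0933
t = 594
lambda * t = 55.4202
R(t) = e^(-55.4202)
R(t) = 0.0

0.0


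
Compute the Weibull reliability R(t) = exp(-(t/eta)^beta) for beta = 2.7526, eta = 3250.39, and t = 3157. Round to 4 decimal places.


beta = 2.7526, eta = 3250.39, t = 3157
t/eta = 3157 / 3250.39 = 0.9713
(t/eta)^beta = 0.9713^2.7526 = 0.9229
R(t) = exp(-0.9229)
R(t) = 0.3974

0.3974


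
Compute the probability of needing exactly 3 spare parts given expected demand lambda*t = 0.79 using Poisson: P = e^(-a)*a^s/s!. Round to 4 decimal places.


a = 0.79, s = 3
e^(-a) = e^(-0.79) = 0.4538
a^s = 0.79^3 = 0.493
s! = 6
P = 0.4538 * 0.493 / 6
P = 0.0373

0.0373


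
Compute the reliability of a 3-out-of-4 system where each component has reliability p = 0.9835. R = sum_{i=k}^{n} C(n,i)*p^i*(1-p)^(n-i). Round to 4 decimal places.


k = 3, n = 4, p = 0.9835
i=3: C(4,3)=4 * 0.9835^3 * 0.0165^1 = 0.0628
i=4: C(4,4)=1 * 0.9835^4 * 0.0165^0 = 0.9356
R = sum of terms = 0.9984

0.9984


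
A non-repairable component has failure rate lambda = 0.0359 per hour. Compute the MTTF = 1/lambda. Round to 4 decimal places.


lambda = 0.0359
MTTF = 1 / 0.0359
MTTF = 27.8552

27.8552


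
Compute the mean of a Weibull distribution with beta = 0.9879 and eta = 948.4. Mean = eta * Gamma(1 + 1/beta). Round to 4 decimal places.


beta = 0.9879, eta = 948.4
1/beta = 1.0122
1 + 1/beta = 2.0122
Gamma(2.0122) = 1.0052
Mean = 948.4 * 1.0052
Mean = 953.3699

953.3699


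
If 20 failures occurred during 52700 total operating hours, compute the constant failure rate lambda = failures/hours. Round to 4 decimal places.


failures = 20
total_hours = 52700
lambda = 20 / 52700
lambda = 0.0004

0.0004


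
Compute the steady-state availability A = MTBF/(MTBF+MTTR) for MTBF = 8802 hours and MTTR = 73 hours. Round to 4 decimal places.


MTBF = 8802
MTTR = 73
MTBF + MTTR = 8875
A = 8802 / 8875
A = 0.9918

0.9918


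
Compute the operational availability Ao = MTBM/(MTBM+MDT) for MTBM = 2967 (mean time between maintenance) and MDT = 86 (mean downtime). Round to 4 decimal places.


MTBM = 2967
MDT = 86
MTBM + MDT = 3053
Ao = 2967 / 3053
Ao = 0.9718

0.9718


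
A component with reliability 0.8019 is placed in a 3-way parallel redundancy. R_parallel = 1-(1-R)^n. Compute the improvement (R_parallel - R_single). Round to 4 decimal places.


R_single = 0.8019, n = 3
1 - R_single = 0.1981
(1 - R_single)^n = 0.1981^3 = 0.0078
R_parallel = 1 - 0.0078 = 0.9922
Improvement = 0.9922 - 0.8019
Improvement = 0.1903

0.1903


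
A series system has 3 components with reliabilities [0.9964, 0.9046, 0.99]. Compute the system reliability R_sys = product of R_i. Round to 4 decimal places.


Components: [0.9964, 0.9046, 0.99]
After component 1 (R=0.9964): product = 0.9964
After component 2 (R=0.9046): product = 0.9013
After component 3 (R=0.99): product = 0.8923
R_sys = 0.8923

0.8923


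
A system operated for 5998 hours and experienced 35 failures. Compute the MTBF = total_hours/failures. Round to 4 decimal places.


total_hours = 5998
failures = 35
MTBF = 5998 / 35
MTBF = 171.3714

171.3714


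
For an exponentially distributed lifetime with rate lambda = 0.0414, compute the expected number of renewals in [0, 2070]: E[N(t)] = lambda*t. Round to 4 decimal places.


lambda = 0.0414
t = 2070
E[N(t)] = lambda * t
E[N(t)] = 0.0414 * 2070
E[N(t)] = 85.698

85.698


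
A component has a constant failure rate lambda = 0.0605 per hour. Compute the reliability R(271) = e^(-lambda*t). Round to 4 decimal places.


lambda = 0.0605
t = 271
lambda * t = 16.3955
R(t) = e^(-16.3955)
R(t) = 0.0

0.0


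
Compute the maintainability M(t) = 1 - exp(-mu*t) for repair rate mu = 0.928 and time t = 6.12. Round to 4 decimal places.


mu = 0.928, t = 6.12
mu * t = 0.928 * 6.12 = 5.6794
exp(-5.6794) = 0.0034
M(t) = 1 - 0.0034
M(t) = 0.9966

0.9966


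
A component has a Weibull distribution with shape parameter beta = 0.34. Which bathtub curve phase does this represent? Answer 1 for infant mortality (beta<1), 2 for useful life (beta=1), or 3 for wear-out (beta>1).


beta = 0.34
Compare beta to 1:
beta < 1 => infant mortality (phase 1)
beta = 1 => useful life (phase 2)
beta > 1 => wear-out (phase 3)
Since beta = 0.34, this is infant mortality (decreasing failure rate)
Phase = 1

1
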